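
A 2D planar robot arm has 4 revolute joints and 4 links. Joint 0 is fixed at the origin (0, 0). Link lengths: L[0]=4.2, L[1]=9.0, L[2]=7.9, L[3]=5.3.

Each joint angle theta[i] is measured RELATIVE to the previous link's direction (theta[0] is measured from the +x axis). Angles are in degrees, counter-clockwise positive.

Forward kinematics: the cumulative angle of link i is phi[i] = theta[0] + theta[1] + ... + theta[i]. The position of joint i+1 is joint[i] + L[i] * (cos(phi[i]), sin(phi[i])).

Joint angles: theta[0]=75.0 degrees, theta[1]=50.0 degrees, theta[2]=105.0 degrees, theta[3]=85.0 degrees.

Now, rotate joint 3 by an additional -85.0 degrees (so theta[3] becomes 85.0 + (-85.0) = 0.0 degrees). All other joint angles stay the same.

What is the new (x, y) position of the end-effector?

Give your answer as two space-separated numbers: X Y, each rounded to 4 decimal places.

joint[0] = (0.0000, 0.0000)  (base)
link 0: phi[0] = 75 = 75 deg
  cos(75 deg) = 0.2588, sin(75 deg) = 0.9659
  joint[1] = (0.0000, 0.0000) + 4.2 * (0.2588, 0.9659) = (0.0000 + 1.0870, 0.0000 + 4.0569) = (1.0870, 4.0569)
link 1: phi[1] = 75 + 50 = 125 deg
  cos(125 deg) = -0.5736, sin(125 deg) = 0.8192
  joint[2] = (1.0870, 4.0569) + 9 * (-0.5736, 0.8192) = (1.0870 + -5.1622, 4.0569 + 7.3724) = (-4.0751, 11.4293)
link 2: phi[2] = 75 + 50 + 105 = 230 deg
  cos(230 deg) = -0.6428, sin(230 deg) = -0.7660
  joint[3] = (-4.0751, 11.4293) + 7.9 * (-0.6428, -0.7660) = (-4.0751 + -5.0780, 11.4293 + -6.0518) = (-9.1532, 5.3775)
link 3: phi[3] = 75 + 50 + 105 + 0 = 230 deg
  cos(230 deg) = -0.6428, sin(230 deg) = -0.7660
  joint[4] = (-9.1532, 5.3775) + 5.3 * (-0.6428, -0.7660) = (-9.1532 + -3.4068, 5.3775 + -4.0600) = (-12.5599, 1.3175)
End effector: (-12.5599, 1.3175)

Answer: -12.5599 1.3175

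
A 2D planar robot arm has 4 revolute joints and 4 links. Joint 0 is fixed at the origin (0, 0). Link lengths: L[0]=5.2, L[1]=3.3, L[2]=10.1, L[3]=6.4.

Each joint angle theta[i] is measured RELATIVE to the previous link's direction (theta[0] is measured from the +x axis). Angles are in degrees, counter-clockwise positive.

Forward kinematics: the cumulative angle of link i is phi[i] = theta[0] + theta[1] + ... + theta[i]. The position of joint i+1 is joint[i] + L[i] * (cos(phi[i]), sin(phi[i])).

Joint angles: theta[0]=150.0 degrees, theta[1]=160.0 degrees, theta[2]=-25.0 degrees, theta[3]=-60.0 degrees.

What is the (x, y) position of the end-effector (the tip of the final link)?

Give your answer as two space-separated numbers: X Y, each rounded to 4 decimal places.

Answer: -4.2935 -14.2093

Derivation:
joint[0] = (0.0000, 0.0000)  (base)
link 0: phi[0] = 150 = 150 deg
  cos(150 deg) = -0.8660, sin(150 deg) = 0.5000
  joint[1] = (0.0000, 0.0000) + 5.2 * (-0.8660, 0.5000) = (0.0000 + -4.5033, 0.0000 + 2.6000) = (-4.5033, 2.6000)
link 1: phi[1] = 150 + 160 = 310 deg
  cos(310 deg) = 0.6428, sin(310 deg) = -0.7660
  joint[2] = (-4.5033, 2.6000) + 3.3 * (0.6428, -0.7660) = (-4.5033 + 2.1212, 2.6000 + -2.5279) = (-2.3821, 0.0721)
link 2: phi[2] = 150 + 160 + -25 = 285 deg
  cos(285 deg) = 0.2588, sin(285 deg) = -0.9659
  joint[3] = (-2.3821, 0.0721) + 10.1 * (0.2588, -0.9659) = (-2.3821 + 2.6141, 0.0721 + -9.7559) = (0.2319, -9.6838)
link 3: phi[3] = 150 + 160 + -25 + -60 = 225 deg
  cos(225 deg) = -0.7071, sin(225 deg) = -0.7071
  joint[4] = (0.2319, -9.6838) + 6.4 * (-0.7071, -0.7071) = (0.2319 + -4.5255, -9.6838 + -4.5255) = (-4.2935, -14.2093)
End effector: (-4.2935, -14.2093)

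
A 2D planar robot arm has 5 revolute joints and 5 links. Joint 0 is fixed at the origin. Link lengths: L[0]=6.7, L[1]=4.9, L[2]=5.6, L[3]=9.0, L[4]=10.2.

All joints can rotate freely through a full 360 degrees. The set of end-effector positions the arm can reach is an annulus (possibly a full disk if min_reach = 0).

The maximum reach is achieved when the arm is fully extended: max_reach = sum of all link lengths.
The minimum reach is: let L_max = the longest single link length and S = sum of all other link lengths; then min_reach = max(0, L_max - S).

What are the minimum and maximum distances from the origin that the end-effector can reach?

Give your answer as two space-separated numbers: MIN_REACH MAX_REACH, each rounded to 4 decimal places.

Answer: 0.0000 36.4000

Derivation:
Link lengths: [6.7, 4.9, 5.6, 9.0, 10.2]
max_reach = 6.7 + 4.9 + 5.6 + 9 + 10.2 = 36.4
L_max = max([6.7, 4.9, 5.6, 9.0, 10.2]) = 10.2
S (sum of others) = 36.4 - 10.2 = 26.2
min_reach = max(0, 10.2 - 26.2) = max(0, -16) = 0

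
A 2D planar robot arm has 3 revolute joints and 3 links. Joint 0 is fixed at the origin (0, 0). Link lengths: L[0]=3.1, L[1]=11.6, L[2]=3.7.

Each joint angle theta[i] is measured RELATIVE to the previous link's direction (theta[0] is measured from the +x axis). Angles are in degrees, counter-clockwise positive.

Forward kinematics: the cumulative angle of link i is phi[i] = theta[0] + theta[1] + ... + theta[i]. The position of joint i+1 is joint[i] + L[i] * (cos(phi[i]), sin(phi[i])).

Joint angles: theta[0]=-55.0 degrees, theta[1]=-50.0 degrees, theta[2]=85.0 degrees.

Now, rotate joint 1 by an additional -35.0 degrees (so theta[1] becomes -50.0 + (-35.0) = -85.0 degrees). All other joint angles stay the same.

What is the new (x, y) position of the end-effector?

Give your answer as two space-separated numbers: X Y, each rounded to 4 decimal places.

joint[0] = (0.0000, 0.0000)  (base)
link 0: phi[0] = -55 = -55 deg
  cos(-55 deg) = 0.5736, sin(-55 deg) = -0.8192
  joint[1] = (0.0000, 0.0000) + 3.1 * (0.5736, -0.8192) = (0.0000 + 1.7781, 0.0000 + -2.5394) = (1.7781, -2.5394)
link 1: phi[1] = -55 + -85 = -140 deg
  cos(-140 deg) = -0.7660, sin(-140 deg) = -0.6428
  joint[2] = (1.7781, -2.5394) + 11.6 * (-0.7660, -0.6428) = (1.7781 + -8.8861, -2.5394 + -7.4563) = (-7.1080, -9.9957)
link 2: phi[2] = -55 + -85 + 85 = -55 deg
  cos(-55 deg) = 0.5736, sin(-55 deg) = -0.8192
  joint[3] = (-7.1080, -9.9957) + 3.7 * (0.5736, -0.8192) = (-7.1080 + 2.1222, -9.9957 + -3.0309) = (-4.9858, -13.0266)
End effector: (-4.9858, -13.0266)

Answer: -4.9858 -13.0266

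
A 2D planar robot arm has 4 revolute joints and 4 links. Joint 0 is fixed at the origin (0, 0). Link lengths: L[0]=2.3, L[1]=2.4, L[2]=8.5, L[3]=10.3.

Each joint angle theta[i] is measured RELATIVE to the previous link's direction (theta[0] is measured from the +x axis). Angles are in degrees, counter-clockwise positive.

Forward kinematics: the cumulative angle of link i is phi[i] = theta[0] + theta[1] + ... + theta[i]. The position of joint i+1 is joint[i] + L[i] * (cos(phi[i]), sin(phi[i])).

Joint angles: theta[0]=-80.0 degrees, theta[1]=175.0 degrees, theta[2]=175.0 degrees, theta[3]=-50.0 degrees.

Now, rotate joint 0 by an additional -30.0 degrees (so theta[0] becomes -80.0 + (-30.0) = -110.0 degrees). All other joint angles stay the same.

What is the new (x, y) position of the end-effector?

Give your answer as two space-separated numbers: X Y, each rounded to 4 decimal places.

joint[0] = (0.0000, 0.0000)  (base)
link 0: phi[0] = -110 = -110 deg
  cos(-110 deg) = -0.3420, sin(-110 deg) = -0.9397
  joint[1] = (0.0000, 0.0000) + 2.3 * (-0.3420, -0.9397) = (0.0000 + -0.7866, 0.0000 + -2.1613) = (-0.7866, -2.1613)
link 1: phi[1] = -110 + 175 = 65 deg
  cos(65 deg) = 0.4226, sin(65 deg) = 0.9063
  joint[2] = (-0.7866, -2.1613) + 2.4 * (0.4226, 0.9063) = (-0.7866 + 1.0143, -2.1613 + 2.1751) = (0.2276, 0.0138)
link 2: phi[2] = -110 + 175 + 175 = 240 deg
  cos(240 deg) = -0.5000, sin(240 deg) = -0.8660
  joint[3] = (0.2276, 0.0138) + 8.5 * (-0.5000, -0.8660) = (0.2276 + -4.2500, 0.0138 + -7.3612) = (-4.0224, -7.3474)
link 3: phi[3] = -110 + 175 + 175 + -50 = 190 deg
  cos(190 deg) = -0.9848, sin(190 deg) = -0.1736
  joint[4] = (-4.0224, -7.3474) + 10.3 * (-0.9848, -0.1736) = (-4.0224 + -10.1435, -7.3474 + -1.7886) = (-14.1659, -9.1359)
End effector: (-14.1659, -9.1359)

Answer: -14.1659 -9.1359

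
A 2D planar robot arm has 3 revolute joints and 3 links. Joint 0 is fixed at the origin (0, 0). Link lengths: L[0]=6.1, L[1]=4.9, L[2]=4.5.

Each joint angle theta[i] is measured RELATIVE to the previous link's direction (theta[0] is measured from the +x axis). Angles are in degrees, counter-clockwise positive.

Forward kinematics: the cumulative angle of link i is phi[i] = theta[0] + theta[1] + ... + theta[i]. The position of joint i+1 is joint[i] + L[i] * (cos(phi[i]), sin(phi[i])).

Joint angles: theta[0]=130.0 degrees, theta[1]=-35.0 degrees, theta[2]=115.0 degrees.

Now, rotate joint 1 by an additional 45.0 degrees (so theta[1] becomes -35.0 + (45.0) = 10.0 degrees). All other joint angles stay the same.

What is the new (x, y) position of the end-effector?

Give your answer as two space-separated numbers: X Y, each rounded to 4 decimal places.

joint[0] = (0.0000, 0.0000)  (base)
link 0: phi[0] = 130 = 130 deg
  cos(130 deg) = -0.6428, sin(130 deg) = 0.7660
  joint[1] = (0.0000, 0.0000) + 6.1 * (-0.6428, 0.7660) = (0.0000 + -3.9210, 0.0000 + 4.6729) = (-3.9210, 4.6729)
link 1: phi[1] = 130 + 10 = 140 deg
  cos(140 deg) = -0.7660, sin(140 deg) = 0.6428
  joint[2] = (-3.9210, 4.6729) + 4.9 * (-0.7660, 0.6428) = (-3.9210 + -3.7536, 4.6729 + 3.1497) = (-7.6746, 7.8225)
link 2: phi[2] = 130 + 10 + 115 = 255 deg
  cos(255 deg) = -0.2588, sin(255 deg) = -0.9659
  joint[3] = (-7.6746, 7.8225) + 4.5 * (-0.2588, -0.9659) = (-7.6746 + -1.1647, 7.8225 + -4.3467) = (-8.8393, 3.4759)
End effector: (-8.8393, 3.4759)

Answer: -8.8393 3.4759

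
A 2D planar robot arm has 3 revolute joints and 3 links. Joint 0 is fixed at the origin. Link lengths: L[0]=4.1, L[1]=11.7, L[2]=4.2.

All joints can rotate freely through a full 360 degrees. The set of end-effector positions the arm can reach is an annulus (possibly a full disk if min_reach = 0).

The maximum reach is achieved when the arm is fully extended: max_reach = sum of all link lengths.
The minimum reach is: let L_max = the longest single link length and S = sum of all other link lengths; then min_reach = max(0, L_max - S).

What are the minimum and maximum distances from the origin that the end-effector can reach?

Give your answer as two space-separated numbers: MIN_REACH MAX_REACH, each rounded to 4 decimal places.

Link lengths: [4.1, 11.7, 4.2]
max_reach = 4.1 + 11.7 + 4.2 = 20
L_max = max([4.1, 11.7, 4.2]) = 11.7
S (sum of others) = 20 - 11.7 = 8.3
min_reach = max(0, 11.7 - 8.3) = max(0, 3.4) = 3.4

Answer: 3.4000 20.0000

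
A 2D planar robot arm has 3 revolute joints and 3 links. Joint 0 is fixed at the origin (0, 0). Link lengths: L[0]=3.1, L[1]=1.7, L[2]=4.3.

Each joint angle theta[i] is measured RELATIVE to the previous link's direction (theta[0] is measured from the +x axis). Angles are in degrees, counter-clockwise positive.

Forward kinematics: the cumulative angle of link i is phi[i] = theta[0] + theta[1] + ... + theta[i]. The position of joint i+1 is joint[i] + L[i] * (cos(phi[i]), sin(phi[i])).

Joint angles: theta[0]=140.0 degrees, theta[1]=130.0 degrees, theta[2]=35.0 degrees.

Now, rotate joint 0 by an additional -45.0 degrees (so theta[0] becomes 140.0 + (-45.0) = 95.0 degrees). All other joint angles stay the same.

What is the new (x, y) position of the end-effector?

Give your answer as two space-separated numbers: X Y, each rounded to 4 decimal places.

Answer: -2.2190 -2.3486

Derivation:
joint[0] = (0.0000, 0.0000)  (base)
link 0: phi[0] = 95 = 95 deg
  cos(95 deg) = -0.0872, sin(95 deg) = 0.9962
  joint[1] = (0.0000, 0.0000) + 3.1 * (-0.0872, 0.9962) = (0.0000 + -0.2702, 0.0000 + 3.0882) = (-0.2702, 3.0882)
link 1: phi[1] = 95 + 130 = 225 deg
  cos(225 deg) = -0.7071, sin(225 deg) = -0.7071
  joint[2] = (-0.2702, 3.0882) + 1.7 * (-0.7071, -0.7071) = (-0.2702 + -1.2021, 3.0882 + -1.2021) = (-1.4723, 1.8861)
link 2: phi[2] = 95 + 130 + 35 = 260 deg
  cos(260 deg) = -0.1736, sin(260 deg) = -0.9848
  joint[3] = (-1.4723, 1.8861) + 4.3 * (-0.1736, -0.9848) = (-1.4723 + -0.7467, 1.8861 + -4.2347) = (-2.2190, -2.3486)
End effector: (-2.2190, -2.3486)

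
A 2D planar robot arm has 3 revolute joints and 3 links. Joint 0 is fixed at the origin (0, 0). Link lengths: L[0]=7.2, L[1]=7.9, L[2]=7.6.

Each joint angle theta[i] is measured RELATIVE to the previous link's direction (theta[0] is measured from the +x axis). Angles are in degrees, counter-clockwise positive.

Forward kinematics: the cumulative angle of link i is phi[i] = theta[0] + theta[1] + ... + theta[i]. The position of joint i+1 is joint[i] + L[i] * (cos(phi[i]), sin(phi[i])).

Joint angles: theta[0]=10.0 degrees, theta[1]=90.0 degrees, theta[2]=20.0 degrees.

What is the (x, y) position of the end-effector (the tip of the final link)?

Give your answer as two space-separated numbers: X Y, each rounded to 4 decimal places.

joint[0] = (0.0000, 0.0000)  (base)
link 0: phi[0] = 10 = 10 deg
  cos(10 deg) = 0.9848, sin(10 deg) = 0.1736
  joint[1] = (0.0000, 0.0000) + 7.2 * (0.9848, 0.1736) = (0.0000 + 7.0906, 0.0000 + 1.2503) = (7.0906, 1.2503)
link 1: phi[1] = 10 + 90 = 100 deg
  cos(100 deg) = -0.1736, sin(100 deg) = 0.9848
  joint[2] = (7.0906, 1.2503) + 7.9 * (-0.1736, 0.9848) = (7.0906 + -1.3718, 1.2503 + 7.7800) = (5.7188, 9.0302)
link 2: phi[2] = 10 + 90 + 20 = 120 deg
  cos(120 deg) = -0.5000, sin(120 deg) = 0.8660
  joint[3] = (5.7188, 9.0302) + 7.6 * (-0.5000, 0.8660) = (5.7188 + -3.8000, 9.0302 + 6.5818) = (1.9188, 15.6120)
End effector: (1.9188, 15.6120)

Answer: 1.9188 15.6120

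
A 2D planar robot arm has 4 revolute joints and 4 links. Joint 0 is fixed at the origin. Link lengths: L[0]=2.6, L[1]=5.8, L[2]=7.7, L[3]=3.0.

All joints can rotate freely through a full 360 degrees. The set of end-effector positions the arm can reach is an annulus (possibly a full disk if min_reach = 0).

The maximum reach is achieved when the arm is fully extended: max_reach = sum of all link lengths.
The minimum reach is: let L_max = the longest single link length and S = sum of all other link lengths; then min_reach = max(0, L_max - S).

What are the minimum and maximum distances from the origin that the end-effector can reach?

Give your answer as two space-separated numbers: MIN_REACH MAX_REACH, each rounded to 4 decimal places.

Answer: 0.0000 19.1000

Derivation:
Link lengths: [2.6, 5.8, 7.7, 3.0]
max_reach = 2.6 + 5.8 + 7.7 + 3 = 19.1
L_max = max([2.6, 5.8, 7.7, 3.0]) = 7.7
S (sum of others) = 19.1 - 7.7 = 11.4
min_reach = max(0, 7.7 - 11.4) = max(0, -3.7) = 0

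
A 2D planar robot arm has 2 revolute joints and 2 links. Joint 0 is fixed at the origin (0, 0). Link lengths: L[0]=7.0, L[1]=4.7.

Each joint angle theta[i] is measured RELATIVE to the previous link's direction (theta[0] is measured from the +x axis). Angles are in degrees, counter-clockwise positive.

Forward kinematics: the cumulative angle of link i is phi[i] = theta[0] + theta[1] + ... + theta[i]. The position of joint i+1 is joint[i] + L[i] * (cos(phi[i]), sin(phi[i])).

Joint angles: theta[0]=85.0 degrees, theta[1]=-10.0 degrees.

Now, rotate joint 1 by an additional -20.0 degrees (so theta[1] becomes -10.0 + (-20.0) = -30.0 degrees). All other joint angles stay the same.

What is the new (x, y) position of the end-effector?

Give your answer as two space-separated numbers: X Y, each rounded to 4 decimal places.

Answer: 3.3059 10.8234

Derivation:
joint[0] = (0.0000, 0.0000)  (base)
link 0: phi[0] = 85 = 85 deg
  cos(85 deg) = 0.0872, sin(85 deg) = 0.9962
  joint[1] = (0.0000, 0.0000) + 7 * (0.0872, 0.9962) = (0.0000 + 0.6101, 0.0000 + 6.9734) = (0.6101, 6.9734)
link 1: phi[1] = 85 + -30 = 55 deg
  cos(55 deg) = 0.5736, sin(55 deg) = 0.8192
  joint[2] = (0.6101, 6.9734) + 4.7 * (0.5736, 0.8192) = (0.6101 + 2.6958, 6.9734 + 3.8500) = (3.3059, 10.8234)
End effector: (3.3059, 10.8234)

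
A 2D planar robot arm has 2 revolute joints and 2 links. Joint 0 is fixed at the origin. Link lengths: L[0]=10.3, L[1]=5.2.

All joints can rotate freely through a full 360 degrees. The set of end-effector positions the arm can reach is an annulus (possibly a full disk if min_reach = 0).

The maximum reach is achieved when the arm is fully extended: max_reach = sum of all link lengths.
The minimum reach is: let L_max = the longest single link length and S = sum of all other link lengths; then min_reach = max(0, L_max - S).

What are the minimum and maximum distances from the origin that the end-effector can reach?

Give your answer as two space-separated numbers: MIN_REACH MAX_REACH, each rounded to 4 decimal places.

Answer: 5.1000 15.5000

Derivation:
Link lengths: [10.3, 5.2]
max_reach = 10.3 + 5.2 = 15.5
L_max = max([10.3, 5.2]) = 10.3
S (sum of others) = 15.5 - 10.3 = 5.2
min_reach = max(0, 10.3 - 5.2) = max(0, 5.1) = 5.1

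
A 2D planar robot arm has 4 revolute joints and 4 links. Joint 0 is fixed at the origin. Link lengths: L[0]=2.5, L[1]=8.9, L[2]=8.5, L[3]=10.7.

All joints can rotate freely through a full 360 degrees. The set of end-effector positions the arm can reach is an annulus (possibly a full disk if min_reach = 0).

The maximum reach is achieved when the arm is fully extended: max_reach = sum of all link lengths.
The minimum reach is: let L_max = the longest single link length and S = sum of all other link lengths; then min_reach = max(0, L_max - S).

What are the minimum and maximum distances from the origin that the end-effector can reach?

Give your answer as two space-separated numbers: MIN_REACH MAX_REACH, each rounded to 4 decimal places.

Link lengths: [2.5, 8.9, 8.5, 10.7]
max_reach = 2.5 + 8.9 + 8.5 + 10.7 = 30.6
L_max = max([2.5, 8.9, 8.5, 10.7]) = 10.7
S (sum of others) = 30.6 - 10.7 = 19.9
min_reach = max(0, 10.7 - 19.9) = max(0, -9.2) = 0

Answer: 0.0000 30.6000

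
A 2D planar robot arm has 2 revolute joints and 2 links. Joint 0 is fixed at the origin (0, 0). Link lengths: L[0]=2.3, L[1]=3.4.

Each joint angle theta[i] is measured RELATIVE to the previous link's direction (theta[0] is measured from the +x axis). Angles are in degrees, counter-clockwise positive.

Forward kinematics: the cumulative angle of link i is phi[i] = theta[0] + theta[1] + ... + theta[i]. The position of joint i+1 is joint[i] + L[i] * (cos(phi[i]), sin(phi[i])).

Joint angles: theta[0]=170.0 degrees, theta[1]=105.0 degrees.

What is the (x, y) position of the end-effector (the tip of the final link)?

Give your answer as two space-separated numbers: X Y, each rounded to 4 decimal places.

Answer: -1.9687 -2.9877

Derivation:
joint[0] = (0.0000, 0.0000)  (base)
link 0: phi[0] = 170 = 170 deg
  cos(170 deg) = -0.9848, sin(170 deg) = 0.1736
  joint[1] = (0.0000, 0.0000) + 2.3 * (-0.9848, 0.1736) = (0.0000 + -2.2651, 0.0000 + 0.3994) = (-2.2651, 0.3994)
link 1: phi[1] = 170 + 105 = 275 deg
  cos(275 deg) = 0.0872, sin(275 deg) = -0.9962
  joint[2] = (-2.2651, 0.3994) + 3.4 * (0.0872, -0.9962) = (-2.2651 + 0.2963, 0.3994 + -3.3871) = (-1.9687, -2.9877)
End effector: (-1.9687, -2.9877)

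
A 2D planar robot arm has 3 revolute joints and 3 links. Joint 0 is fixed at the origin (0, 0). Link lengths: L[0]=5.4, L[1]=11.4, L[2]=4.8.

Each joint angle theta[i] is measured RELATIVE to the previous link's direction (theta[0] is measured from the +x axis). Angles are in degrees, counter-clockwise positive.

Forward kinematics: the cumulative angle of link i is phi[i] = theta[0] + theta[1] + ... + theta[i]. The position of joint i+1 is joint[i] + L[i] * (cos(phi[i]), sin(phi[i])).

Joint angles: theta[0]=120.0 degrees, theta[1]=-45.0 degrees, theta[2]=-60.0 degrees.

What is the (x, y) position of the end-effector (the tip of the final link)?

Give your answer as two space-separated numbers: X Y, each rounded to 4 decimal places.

joint[0] = (0.0000, 0.0000)  (base)
link 0: phi[0] = 120 = 120 deg
  cos(120 deg) = -0.5000, sin(120 deg) = 0.8660
  joint[1] = (0.0000, 0.0000) + 5.4 * (-0.5000, 0.8660) = (0.0000 + -2.7000, 0.0000 + 4.6765) = (-2.7000, 4.6765)
link 1: phi[1] = 120 + -45 = 75 deg
  cos(75 deg) = 0.2588, sin(75 deg) = 0.9659
  joint[2] = (-2.7000, 4.6765) + 11.4 * (0.2588, 0.9659) = (-2.7000 + 2.9505, 4.6765 + 11.0116) = (0.2505, 15.6881)
link 2: phi[2] = 120 + -45 + -60 = 15 deg
  cos(15 deg) = 0.9659, sin(15 deg) = 0.2588
  joint[3] = (0.2505, 15.6881) + 4.8 * (0.9659, 0.2588) = (0.2505 + 4.6364, 15.6881 + 1.2423) = (4.8870, 16.9304)
End effector: (4.8870, 16.9304)

Answer: 4.8870 16.9304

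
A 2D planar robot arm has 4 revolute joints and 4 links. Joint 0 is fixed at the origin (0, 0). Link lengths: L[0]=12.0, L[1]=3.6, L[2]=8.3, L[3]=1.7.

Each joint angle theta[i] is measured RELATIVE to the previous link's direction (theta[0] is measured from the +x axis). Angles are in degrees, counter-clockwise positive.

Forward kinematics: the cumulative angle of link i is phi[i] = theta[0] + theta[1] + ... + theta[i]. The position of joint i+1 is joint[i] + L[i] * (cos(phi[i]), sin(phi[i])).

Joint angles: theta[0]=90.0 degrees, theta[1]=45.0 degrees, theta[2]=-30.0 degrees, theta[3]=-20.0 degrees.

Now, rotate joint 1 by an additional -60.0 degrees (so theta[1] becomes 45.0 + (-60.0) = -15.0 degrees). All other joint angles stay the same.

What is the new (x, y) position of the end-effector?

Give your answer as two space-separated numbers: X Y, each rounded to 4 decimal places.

Answer: 8.3415 22.0648

Derivation:
joint[0] = (0.0000, 0.0000)  (base)
link 0: phi[0] = 90 = 90 deg
  cos(90 deg) = 0.0000, sin(90 deg) = 1.0000
  joint[1] = (0.0000, 0.0000) + 12 * (0.0000, 1.0000) = (0.0000 + 0.0000, 0.0000 + 12.0000) = (0.0000, 12.0000)
link 1: phi[1] = 90 + -15 = 75 deg
  cos(75 deg) = 0.2588, sin(75 deg) = 0.9659
  joint[2] = (0.0000, 12.0000) + 3.6 * (0.2588, 0.9659) = (0.0000 + 0.9317, 12.0000 + 3.4773) = (0.9317, 15.4773)
link 2: phi[2] = 90 + -15 + -30 = 45 deg
  cos(45 deg) = 0.7071, sin(45 deg) = 0.7071
  joint[3] = (0.9317, 15.4773) + 8.3 * (0.7071, 0.7071) = (0.9317 + 5.8690, 15.4773 + 5.8690) = (6.8007, 21.3463)
link 3: phi[3] = 90 + -15 + -30 + -20 = 25 deg
  cos(25 deg) = 0.9063, sin(25 deg) = 0.4226
  joint[4] = (6.8007, 21.3463) + 1.7 * (0.9063, 0.4226) = (6.8007 + 1.5407, 21.3463 + 0.7185) = (8.3415, 22.0648)
End effector: (8.3415, 22.0648)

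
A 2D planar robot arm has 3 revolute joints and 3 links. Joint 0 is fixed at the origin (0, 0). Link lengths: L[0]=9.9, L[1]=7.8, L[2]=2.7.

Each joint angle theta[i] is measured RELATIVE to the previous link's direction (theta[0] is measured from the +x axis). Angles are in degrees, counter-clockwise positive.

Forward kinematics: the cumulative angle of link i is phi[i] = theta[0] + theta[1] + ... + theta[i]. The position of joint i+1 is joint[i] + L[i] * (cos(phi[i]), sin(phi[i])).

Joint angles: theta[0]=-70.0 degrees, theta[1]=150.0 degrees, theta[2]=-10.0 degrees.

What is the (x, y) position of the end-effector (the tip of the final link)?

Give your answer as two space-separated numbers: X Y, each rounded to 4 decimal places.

Answer: 5.6639 0.9157

Derivation:
joint[0] = (0.0000, 0.0000)  (base)
link 0: phi[0] = -70 = -70 deg
  cos(-70 deg) = 0.3420, sin(-70 deg) = -0.9397
  joint[1] = (0.0000, 0.0000) + 9.9 * (0.3420, -0.9397) = (0.0000 + 3.3860, 0.0000 + -9.3030) = (3.3860, -9.3030)
link 1: phi[1] = -70 + 150 = 80 deg
  cos(80 deg) = 0.1736, sin(80 deg) = 0.9848
  joint[2] = (3.3860, -9.3030) + 7.8 * (0.1736, 0.9848) = (3.3860 + 1.3545, -9.3030 + 7.6815) = (4.7405, -1.6215)
link 2: phi[2] = -70 + 150 + -10 = 70 deg
  cos(70 deg) = 0.3420, sin(70 deg) = 0.9397
  joint[3] = (4.7405, -1.6215) + 2.7 * (0.3420, 0.9397) = (4.7405 + 0.9235, -1.6215 + 2.5372) = (5.6639, 0.9157)
End effector: (5.6639, 0.9157)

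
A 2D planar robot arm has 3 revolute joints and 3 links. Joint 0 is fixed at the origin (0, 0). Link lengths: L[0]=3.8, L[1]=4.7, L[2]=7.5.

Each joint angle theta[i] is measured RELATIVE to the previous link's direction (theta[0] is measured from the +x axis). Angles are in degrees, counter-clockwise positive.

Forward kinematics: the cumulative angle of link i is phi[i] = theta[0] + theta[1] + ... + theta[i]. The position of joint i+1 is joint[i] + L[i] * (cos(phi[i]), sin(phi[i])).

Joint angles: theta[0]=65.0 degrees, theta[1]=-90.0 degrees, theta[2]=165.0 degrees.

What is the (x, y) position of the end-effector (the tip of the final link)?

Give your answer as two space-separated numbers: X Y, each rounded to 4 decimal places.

joint[0] = (0.0000, 0.0000)  (base)
link 0: phi[0] = 65 = 65 deg
  cos(65 deg) = 0.4226, sin(65 deg) = 0.9063
  joint[1] = (0.0000, 0.0000) + 3.8 * (0.4226, 0.9063) = (0.0000 + 1.6059, 0.0000 + 3.4440) = (1.6059, 3.4440)
link 1: phi[1] = 65 + -90 = -25 deg
  cos(-25 deg) = 0.9063, sin(-25 deg) = -0.4226
  joint[2] = (1.6059, 3.4440) + 4.7 * (0.9063, -0.4226) = (1.6059 + 4.2596, 3.4440 + -1.9863) = (5.8656, 1.4577)
link 2: phi[2] = 65 + -90 + 165 = 140 deg
  cos(140 deg) = -0.7660, sin(140 deg) = 0.6428
  joint[3] = (5.8656, 1.4577) + 7.5 * (-0.7660, 0.6428) = (5.8656 + -5.7453, 1.4577 + 4.8209) = (0.1203, 6.2786)
End effector: (0.1203, 6.2786)

Answer: 0.1203 6.2786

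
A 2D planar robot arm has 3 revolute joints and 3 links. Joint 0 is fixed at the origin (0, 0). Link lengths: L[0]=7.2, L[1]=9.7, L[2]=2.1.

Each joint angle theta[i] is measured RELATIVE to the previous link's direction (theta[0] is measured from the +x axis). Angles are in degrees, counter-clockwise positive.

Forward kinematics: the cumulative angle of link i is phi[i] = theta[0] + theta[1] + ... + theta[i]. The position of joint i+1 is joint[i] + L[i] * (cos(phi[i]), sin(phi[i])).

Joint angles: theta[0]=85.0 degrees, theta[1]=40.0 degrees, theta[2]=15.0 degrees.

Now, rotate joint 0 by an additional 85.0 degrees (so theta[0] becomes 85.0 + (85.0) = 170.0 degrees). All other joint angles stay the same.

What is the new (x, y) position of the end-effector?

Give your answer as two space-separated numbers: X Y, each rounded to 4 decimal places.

Answer: -16.9760 -5.0847

Derivation:
joint[0] = (0.0000, 0.0000)  (base)
link 0: phi[0] = 170 = 170 deg
  cos(170 deg) = -0.9848, sin(170 deg) = 0.1736
  joint[1] = (0.0000, 0.0000) + 7.2 * (-0.9848, 0.1736) = (0.0000 + -7.0906, 0.0000 + 1.2503) = (-7.0906, 1.2503)
link 1: phi[1] = 170 + 40 = 210 deg
  cos(210 deg) = -0.8660, sin(210 deg) = -0.5000
  joint[2] = (-7.0906, 1.2503) + 9.7 * (-0.8660, -0.5000) = (-7.0906 + -8.4004, 1.2503 + -4.8500) = (-15.4911, -3.5997)
link 2: phi[2] = 170 + 40 + 15 = 225 deg
  cos(225 deg) = -0.7071, sin(225 deg) = -0.7071
  joint[3] = (-15.4911, -3.5997) + 2.1 * (-0.7071, -0.7071) = (-15.4911 + -1.4849, -3.5997 + -1.4849) = (-16.9760, -5.0847)
End effector: (-16.9760, -5.0847)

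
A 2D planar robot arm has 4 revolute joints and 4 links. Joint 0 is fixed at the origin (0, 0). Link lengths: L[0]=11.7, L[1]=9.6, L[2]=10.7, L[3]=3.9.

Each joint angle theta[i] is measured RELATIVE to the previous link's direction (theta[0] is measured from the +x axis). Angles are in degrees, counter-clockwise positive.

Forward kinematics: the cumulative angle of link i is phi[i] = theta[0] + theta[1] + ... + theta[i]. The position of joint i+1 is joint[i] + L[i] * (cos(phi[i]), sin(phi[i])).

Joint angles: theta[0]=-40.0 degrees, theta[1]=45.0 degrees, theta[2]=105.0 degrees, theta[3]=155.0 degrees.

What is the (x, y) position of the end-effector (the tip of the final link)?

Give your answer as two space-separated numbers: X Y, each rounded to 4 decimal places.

joint[0] = (0.0000, 0.0000)  (base)
link 0: phi[0] = -40 = -40 deg
  cos(-40 deg) = 0.7660, sin(-40 deg) = -0.6428
  joint[1] = (0.0000, 0.0000) + 11.7 * (0.7660, -0.6428) = (0.0000 + 8.9627, 0.0000 + -7.5206) = (8.9627, -7.5206)
link 1: phi[1] = -40 + 45 = 5 deg
  cos(5 deg) = 0.9962, sin(5 deg) = 0.0872
  joint[2] = (8.9627, -7.5206) + 9.6 * (0.9962, 0.0872) = (8.9627 + 9.5635, -7.5206 + 0.8367) = (18.5262, -6.6839)
link 2: phi[2] = -40 + 45 + 105 = 110 deg
  cos(110 deg) = -0.3420, sin(110 deg) = 0.9397
  joint[3] = (18.5262, -6.6839) + 10.7 * (-0.3420, 0.9397) = (18.5262 + -3.6596, -6.6839 + 10.0547) = (14.8666, 3.3708)
link 3: phi[3] = -40 + 45 + 105 + 155 = 265 deg
  cos(265 deg) = -0.0872, sin(265 deg) = -0.9962
  joint[4] = (14.8666, 3.3708) + 3.9 * (-0.0872, -0.9962) = (14.8666 + -0.3399, 3.3708 + -3.8852) = (14.5267, -0.5144)
End effector: (14.5267, -0.5144)

Answer: 14.5267 -0.5144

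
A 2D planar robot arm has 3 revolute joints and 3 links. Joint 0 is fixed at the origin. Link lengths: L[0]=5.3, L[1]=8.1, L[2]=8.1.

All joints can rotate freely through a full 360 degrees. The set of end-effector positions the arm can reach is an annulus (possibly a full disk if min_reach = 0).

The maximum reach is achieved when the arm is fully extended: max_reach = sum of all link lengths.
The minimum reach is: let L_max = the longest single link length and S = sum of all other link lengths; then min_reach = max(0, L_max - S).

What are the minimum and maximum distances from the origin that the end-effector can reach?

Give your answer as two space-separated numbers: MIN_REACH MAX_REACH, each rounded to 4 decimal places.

Link lengths: [5.3, 8.1, 8.1]
max_reach = 5.3 + 8.1 + 8.1 = 21.5
L_max = max([5.3, 8.1, 8.1]) = 8.1
S (sum of others) = 21.5 - 8.1 = 13.4
min_reach = max(0, 8.1 - 13.4) = max(0, -5.3) = 0

Answer: 0.0000 21.5000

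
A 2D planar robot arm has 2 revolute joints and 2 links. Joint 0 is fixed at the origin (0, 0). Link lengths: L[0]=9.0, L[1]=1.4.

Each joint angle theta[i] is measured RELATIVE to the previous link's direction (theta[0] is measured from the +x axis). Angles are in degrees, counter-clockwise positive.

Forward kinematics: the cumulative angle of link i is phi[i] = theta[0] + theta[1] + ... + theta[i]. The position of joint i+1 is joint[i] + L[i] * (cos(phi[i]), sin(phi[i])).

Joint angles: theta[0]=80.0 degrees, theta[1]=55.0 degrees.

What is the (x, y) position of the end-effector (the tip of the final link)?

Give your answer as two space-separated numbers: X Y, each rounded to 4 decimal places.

joint[0] = (0.0000, 0.0000)  (base)
link 0: phi[0] = 80 = 80 deg
  cos(80 deg) = 0.1736, sin(80 deg) = 0.9848
  joint[1] = (0.0000, 0.0000) + 9 * (0.1736, 0.9848) = (0.0000 + 1.5628, 0.0000 + 8.8633) = (1.5628, 8.8633)
link 1: phi[1] = 80 + 55 = 135 deg
  cos(135 deg) = -0.7071, sin(135 deg) = 0.7071
  joint[2] = (1.5628, 8.8633) + 1.4 * (-0.7071, 0.7071) = (1.5628 + -0.9899, 8.8633 + 0.9899) = (0.5729, 9.8532)
End effector: (0.5729, 9.8532)

Answer: 0.5729 9.8532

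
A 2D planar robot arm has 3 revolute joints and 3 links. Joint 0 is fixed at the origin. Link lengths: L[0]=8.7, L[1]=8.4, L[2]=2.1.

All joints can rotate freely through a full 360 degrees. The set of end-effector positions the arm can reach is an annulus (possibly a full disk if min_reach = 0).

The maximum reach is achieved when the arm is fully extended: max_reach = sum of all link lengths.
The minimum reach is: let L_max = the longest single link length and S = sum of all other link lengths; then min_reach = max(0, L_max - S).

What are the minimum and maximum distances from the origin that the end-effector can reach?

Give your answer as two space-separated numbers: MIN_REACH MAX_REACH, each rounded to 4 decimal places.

Answer: 0.0000 19.2000

Derivation:
Link lengths: [8.7, 8.4, 2.1]
max_reach = 8.7 + 8.4 + 2.1 = 19.2
L_max = max([8.7, 8.4, 2.1]) = 8.7
S (sum of others) = 19.2 - 8.7 = 10.5
min_reach = max(0, 8.7 - 10.5) = max(0, -1.8) = 0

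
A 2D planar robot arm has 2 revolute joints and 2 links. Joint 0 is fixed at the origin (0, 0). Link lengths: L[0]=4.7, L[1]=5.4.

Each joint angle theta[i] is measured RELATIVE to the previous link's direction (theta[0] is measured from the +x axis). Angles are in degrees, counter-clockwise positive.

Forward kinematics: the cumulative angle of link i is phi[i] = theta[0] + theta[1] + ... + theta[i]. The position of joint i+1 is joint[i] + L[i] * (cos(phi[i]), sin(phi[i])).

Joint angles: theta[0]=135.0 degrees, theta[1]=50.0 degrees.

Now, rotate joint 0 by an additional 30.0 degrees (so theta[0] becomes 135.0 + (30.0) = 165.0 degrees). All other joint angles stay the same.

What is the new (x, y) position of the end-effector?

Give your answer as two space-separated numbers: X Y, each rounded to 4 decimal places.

Answer: -8.9633 -1.8809

Derivation:
joint[0] = (0.0000, 0.0000)  (base)
link 0: phi[0] = 165 = 165 deg
  cos(165 deg) = -0.9659, sin(165 deg) = 0.2588
  joint[1] = (0.0000, 0.0000) + 4.7 * (-0.9659, 0.2588) = (0.0000 + -4.5399, 0.0000 + 1.2164) = (-4.5399, 1.2164)
link 1: phi[1] = 165 + 50 = 215 deg
  cos(215 deg) = -0.8192, sin(215 deg) = -0.5736
  joint[2] = (-4.5399, 1.2164) + 5.4 * (-0.8192, -0.5736) = (-4.5399 + -4.4234, 1.2164 + -3.0973) = (-8.9633, -1.8809)
End effector: (-8.9633, -1.8809)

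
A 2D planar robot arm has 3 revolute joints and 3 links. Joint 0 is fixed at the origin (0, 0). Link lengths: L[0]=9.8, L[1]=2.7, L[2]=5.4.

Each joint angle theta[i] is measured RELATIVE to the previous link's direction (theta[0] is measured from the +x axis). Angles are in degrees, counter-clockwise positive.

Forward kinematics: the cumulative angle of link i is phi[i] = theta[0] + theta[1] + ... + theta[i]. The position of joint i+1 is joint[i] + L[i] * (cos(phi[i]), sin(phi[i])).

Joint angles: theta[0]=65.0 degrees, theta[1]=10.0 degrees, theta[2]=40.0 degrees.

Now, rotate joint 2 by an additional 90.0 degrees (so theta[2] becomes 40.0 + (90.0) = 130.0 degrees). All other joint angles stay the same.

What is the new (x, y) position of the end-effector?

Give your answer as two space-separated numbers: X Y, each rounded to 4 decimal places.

Answer: -0.0536 9.2077

Derivation:
joint[0] = (0.0000, 0.0000)  (base)
link 0: phi[0] = 65 = 65 deg
  cos(65 deg) = 0.4226, sin(65 deg) = 0.9063
  joint[1] = (0.0000, 0.0000) + 9.8 * (0.4226, 0.9063) = (0.0000 + 4.1417, 0.0000 + 8.8818) = (4.1417, 8.8818)
link 1: phi[1] = 65 + 10 = 75 deg
  cos(75 deg) = 0.2588, sin(75 deg) = 0.9659
  joint[2] = (4.1417, 8.8818) + 2.7 * (0.2588, 0.9659) = (4.1417 + 0.6988, 8.8818 + 2.6080) = (4.8405, 11.4898)
link 2: phi[2] = 65 + 10 + 130 = 205 deg
  cos(205 deg) = -0.9063, sin(205 deg) = -0.4226
  joint[3] = (4.8405, 11.4898) + 5.4 * (-0.9063, -0.4226) = (4.8405 + -4.8941, 11.4898 + -2.2821) = (-0.0536, 9.2077)
End effector: (-0.0536, 9.2077)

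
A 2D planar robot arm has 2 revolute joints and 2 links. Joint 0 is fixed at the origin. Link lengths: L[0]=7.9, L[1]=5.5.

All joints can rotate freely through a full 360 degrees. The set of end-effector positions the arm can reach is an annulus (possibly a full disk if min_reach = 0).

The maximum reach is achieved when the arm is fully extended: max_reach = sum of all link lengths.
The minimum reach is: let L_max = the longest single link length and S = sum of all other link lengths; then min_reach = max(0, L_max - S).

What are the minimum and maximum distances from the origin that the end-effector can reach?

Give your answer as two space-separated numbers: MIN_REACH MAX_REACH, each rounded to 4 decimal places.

Link lengths: [7.9, 5.5]
max_reach = 7.9 + 5.5 = 13.4
L_max = max([7.9, 5.5]) = 7.9
S (sum of others) = 13.4 - 7.9 = 5.5
min_reach = max(0, 7.9 - 5.5) = max(0, 2.4) = 2.4

Answer: 2.4000 13.4000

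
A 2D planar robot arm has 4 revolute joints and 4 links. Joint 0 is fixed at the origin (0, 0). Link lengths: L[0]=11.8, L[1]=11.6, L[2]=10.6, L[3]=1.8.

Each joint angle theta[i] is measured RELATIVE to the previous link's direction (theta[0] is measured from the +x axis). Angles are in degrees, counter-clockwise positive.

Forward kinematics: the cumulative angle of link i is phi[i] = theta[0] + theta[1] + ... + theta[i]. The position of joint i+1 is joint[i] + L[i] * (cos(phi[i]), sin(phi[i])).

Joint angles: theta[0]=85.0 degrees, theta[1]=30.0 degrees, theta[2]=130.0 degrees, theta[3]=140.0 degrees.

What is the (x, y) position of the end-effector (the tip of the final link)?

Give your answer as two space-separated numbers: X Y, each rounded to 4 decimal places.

Answer: -6.7223 13.4221

Derivation:
joint[0] = (0.0000, 0.0000)  (base)
link 0: phi[0] = 85 = 85 deg
  cos(85 deg) = 0.0872, sin(85 deg) = 0.9962
  joint[1] = (0.0000, 0.0000) + 11.8 * (0.0872, 0.9962) = (0.0000 + 1.0284, 0.0000 + 11.7551) = (1.0284, 11.7551)
link 1: phi[1] = 85 + 30 = 115 deg
  cos(115 deg) = -0.4226, sin(115 deg) = 0.9063
  joint[2] = (1.0284, 11.7551) + 11.6 * (-0.4226, 0.9063) = (1.0284 + -4.9024, 11.7551 + 10.5132) = (-3.8739, 22.2683)
link 2: phi[2] = 85 + 30 + 130 = 245 deg
  cos(245 deg) = -0.4226, sin(245 deg) = -0.9063
  joint[3] = (-3.8739, 22.2683) + 10.6 * (-0.4226, -0.9063) = (-3.8739 + -4.4798, 22.2683 + -9.6069) = (-8.3537, 12.6614)
link 3: phi[3] = 85 + 30 + 130 + 140 = 385 deg
  cos(385 deg) = 0.9063, sin(385 deg) = 0.4226
  joint[4] = (-8.3537, 12.6614) + 1.8 * (0.9063, 0.4226) = (-8.3537 + 1.6314, 12.6614 + 0.7607) = (-6.7223, 13.4221)
End effector: (-6.7223, 13.4221)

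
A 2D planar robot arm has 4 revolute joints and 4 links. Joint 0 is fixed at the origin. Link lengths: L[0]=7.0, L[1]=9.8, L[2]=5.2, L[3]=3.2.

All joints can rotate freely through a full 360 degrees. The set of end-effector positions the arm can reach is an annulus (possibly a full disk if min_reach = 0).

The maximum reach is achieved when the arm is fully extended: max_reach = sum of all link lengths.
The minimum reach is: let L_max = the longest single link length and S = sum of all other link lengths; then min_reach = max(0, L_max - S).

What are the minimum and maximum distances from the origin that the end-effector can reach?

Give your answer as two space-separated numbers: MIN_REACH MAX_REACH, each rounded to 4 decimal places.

Link lengths: [7.0, 9.8, 5.2, 3.2]
max_reach = 7 + 9.8 + 5.2 + 3.2 = 25.2
L_max = max([7.0, 9.8, 5.2, 3.2]) = 9.8
S (sum of others) = 25.2 - 9.8 = 15.4
min_reach = max(0, 9.8 - 15.4) = max(0, -5.6) = 0

Answer: 0.0000 25.2000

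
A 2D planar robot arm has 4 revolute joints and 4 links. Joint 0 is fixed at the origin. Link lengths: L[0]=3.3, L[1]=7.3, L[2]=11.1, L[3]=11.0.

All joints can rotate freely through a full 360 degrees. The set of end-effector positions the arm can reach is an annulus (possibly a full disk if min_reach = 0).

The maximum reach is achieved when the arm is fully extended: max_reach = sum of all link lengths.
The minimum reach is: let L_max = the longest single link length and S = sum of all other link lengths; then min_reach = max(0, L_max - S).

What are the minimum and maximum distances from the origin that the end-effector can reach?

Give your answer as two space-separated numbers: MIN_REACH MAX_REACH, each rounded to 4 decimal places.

Link lengths: [3.3, 7.3, 11.1, 11.0]
max_reach = 3.3 + 7.3 + 11.1 + 11 = 32.7
L_max = max([3.3, 7.3, 11.1, 11.0]) = 11.1
S (sum of others) = 32.7 - 11.1 = 21.6
min_reach = max(0, 11.1 - 21.6) = max(0, -10.5) = 0

Answer: 0.0000 32.7000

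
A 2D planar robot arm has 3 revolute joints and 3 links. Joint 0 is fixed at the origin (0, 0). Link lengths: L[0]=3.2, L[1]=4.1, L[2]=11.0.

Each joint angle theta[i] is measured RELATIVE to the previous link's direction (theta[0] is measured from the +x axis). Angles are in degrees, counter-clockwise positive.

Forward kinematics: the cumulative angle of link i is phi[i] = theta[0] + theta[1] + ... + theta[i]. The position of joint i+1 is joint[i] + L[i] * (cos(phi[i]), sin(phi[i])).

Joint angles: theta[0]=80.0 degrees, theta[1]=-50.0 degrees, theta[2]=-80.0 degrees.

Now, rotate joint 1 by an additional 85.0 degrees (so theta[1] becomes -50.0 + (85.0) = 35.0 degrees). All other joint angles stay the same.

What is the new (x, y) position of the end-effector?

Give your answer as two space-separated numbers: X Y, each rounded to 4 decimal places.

joint[0] = (0.0000, 0.0000)  (base)
link 0: phi[0] = 80 = 80 deg
  cos(80 deg) = 0.1736, sin(80 deg) = 0.9848
  joint[1] = (0.0000, 0.0000) + 3.2 * (0.1736, 0.9848) = (0.0000 + 0.5557, 0.0000 + 3.1514) = (0.5557, 3.1514)
link 1: phi[1] = 80 + 35 = 115 deg
  cos(115 deg) = -0.4226, sin(115 deg) = 0.9063
  joint[2] = (0.5557, 3.1514) + 4.1 * (-0.4226, 0.9063) = (0.5557 + -1.7327, 3.1514 + 3.7159) = (-1.1771, 6.8672)
link 2: phi[2] = 80 + 35 + -80 = 35 deg
  cos(35 deg) = 0.8192, sin(35 deg) = 0.5736
  joint[3] = (-1.1771, 6.8672) + 11 * (0.8192, 0.5736) = (-1.1771 + 9.0107, 6.8672 + 6.3093) = (7.8336, 13.1766)
End effector: (7.8336, 13.1766)

Answer: 7.8336 13.1766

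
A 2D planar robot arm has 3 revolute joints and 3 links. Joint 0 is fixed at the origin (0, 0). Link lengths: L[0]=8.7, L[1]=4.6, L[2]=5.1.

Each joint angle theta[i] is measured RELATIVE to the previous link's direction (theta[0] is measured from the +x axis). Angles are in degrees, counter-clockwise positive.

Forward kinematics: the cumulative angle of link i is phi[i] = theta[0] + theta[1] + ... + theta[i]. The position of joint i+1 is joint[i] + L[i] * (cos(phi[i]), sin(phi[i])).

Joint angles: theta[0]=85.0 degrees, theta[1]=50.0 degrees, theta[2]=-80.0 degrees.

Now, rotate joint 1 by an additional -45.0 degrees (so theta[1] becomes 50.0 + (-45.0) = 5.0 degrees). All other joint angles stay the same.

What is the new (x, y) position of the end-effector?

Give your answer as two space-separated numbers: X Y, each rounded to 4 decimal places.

joint[0] = (0.0000, 0.0000)  (base)
link 0: phi[0] = 85 = 85 deg
  cos(85 deg) = 0.0872, sin(85 deg) = 0.9962
  joint[1] = (0.0000, 0.0000) + 8.7 * (0.0872, 0.9962) = (0.0000 + 0.7583, 0.0000 + 8.6669) = (0.7583, 8.6669)
link 1: phi[1] = 85 + 5 = 90 deg
  cos(90 deg) = 0.0000, sin(90 deg) = 1.0000
  joint[2] = (0.7583, 8.6669) + 4.6 * (0.0000, 1.0000) = (0.7583 + 0.0000, 8.6669 + 4.6000) = (0.7583, 13.2669)
link 2: phi[2] = 85 + 5 + -80 = 10 deg
  cos(10 deg) = 0.9848, sin(10 deg) = 0.1736
  joint[3] = (0.7583, 13.2669) + 5.1 * (0.9848, 0.1736) = (0.7583 + 5.0225, 13.2669 + 0.8856) = (5.7808, 14.1525)
End effector: (5.7808, 14.1525)

Answer: 5.7808 14.1525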